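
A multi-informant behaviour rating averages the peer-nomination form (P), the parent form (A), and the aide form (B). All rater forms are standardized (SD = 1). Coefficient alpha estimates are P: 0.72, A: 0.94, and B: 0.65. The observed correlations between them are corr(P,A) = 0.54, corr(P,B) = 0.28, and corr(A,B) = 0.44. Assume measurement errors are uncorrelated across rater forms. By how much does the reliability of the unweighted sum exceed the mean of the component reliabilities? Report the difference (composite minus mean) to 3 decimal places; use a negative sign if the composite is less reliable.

0.105

Var(sum) = 3 + 2.52 = 5.52; true-score variance = 2.31 + 2.52 = 4.83; composite reliability = 0.8750.
Mean component reliability = 0.7700.
Difference = 0.8750 − 0.7700 = 0.105.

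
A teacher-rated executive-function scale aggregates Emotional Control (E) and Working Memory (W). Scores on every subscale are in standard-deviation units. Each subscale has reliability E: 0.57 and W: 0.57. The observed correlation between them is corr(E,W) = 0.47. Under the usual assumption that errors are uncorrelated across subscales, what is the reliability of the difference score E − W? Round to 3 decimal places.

Var(E−W) = 1 + 1 − 2·0.47 = 2 − 0.94 = 1.06.
Because errors are independent across components, Cov(Tᵢ,Tⱼ) = Cov(Xᵢ,Xⱼ); the off-diagonal part of the true-score variance is the same as above.
True-score variance = [0.57 + 0.57] − 0.94 = 1.14 − 0.94 = 0.2.
Reliability = 0.2 / 1.06 = 0.189.

0.189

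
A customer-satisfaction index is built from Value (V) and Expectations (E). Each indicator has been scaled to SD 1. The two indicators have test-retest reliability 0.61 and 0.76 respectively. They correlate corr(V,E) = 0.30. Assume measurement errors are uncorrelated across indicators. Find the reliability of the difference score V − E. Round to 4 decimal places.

Var(V−E) = 1 + 1 − 2·0.30 = 2 − 0.6 = 1.4.
Because errors are independent across components, Cov(Tᵢ,Tⱼ) = Cov(Xᵢ,Xⱼ); the off-diagonal part of the true-score variance is the same as above.
True-score variance = [0.61 + 0.76] − 0.6 = 1.37 − 0.6 = 0.77.
Reliability = 0.77 / 1.4 = 0.5500.

0.5500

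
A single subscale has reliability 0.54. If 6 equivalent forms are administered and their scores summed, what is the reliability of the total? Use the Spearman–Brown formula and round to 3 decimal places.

ρ_k = kρ / (1 + (k−1)ρ) = 6·0.54 / (1 + 5·0.54) = 3.240 / 3.700 = 0.876.

0.876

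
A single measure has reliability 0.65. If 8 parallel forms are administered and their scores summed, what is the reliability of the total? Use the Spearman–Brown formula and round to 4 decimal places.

0.9369

ρ_k = kρ / (1 + (k−1)ρ) = 8·0.65 / (1 + 7·0.65) = 5.200 / 5.550 = 0.9369.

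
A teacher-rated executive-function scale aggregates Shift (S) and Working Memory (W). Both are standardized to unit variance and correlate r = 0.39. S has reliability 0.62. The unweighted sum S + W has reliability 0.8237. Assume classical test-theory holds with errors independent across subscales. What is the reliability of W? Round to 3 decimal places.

Var(S+W) = 2 + 2·0.39 = 2.780.
True-score variance = ρ_S + ρ_W + 2·0.39, so 0.8237 = (0.62 + ρ_W + 0.78) / 2.780.
ρ_W = 0.8237·2.780 − 0.62 − 0.78 = 0.890.

0.890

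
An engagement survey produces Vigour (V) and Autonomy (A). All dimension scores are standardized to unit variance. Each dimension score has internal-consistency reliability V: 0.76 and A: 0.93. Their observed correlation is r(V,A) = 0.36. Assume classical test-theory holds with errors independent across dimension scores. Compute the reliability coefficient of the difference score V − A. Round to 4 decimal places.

0.7578

Var(V−A) = 1 + 1 − 2·0.36 = 2 − 0.72 = 1.28.
Because errors are independent across components, Cov(Tᵢ,Tⱼ) = Cov(Xᵢ,Xⱼ); the off-diagonal part of the true-score variance is the same as above.
True-score variance = [0.76 + 0.93] − 0.72 = 1.69 − 0.72 = 0.97.
Reliability = 0.97 / 1.28 = 0.7578.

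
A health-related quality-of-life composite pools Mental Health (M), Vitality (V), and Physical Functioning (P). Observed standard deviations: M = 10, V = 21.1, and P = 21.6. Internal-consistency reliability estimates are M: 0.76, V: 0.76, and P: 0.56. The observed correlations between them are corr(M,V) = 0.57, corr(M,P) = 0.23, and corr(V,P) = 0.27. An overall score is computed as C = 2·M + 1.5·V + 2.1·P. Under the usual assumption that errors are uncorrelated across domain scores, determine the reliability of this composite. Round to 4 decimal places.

0.7689

Var(C) = 2²·10² + 1.5²·21.1² + 2.1²·21.6² + 2·[3·10·21.1·0.57 + 4.2·10·21.6·0.23 + 3.15·21.1·21.6·0.27] = 3459.25 + 1914.18 = 5373.43.
Because errors are independent across components, Cov(Tᵢ,Tⱼ) = Cov(Xᵢ,Xⱼ); the off-diagonal part of the true-score variance is the same as above.
True-score variance = [2²·10²·0.76 + 1.5²·21.1²·0.76 + 2.1²·21.6²·0.56] + 1914.18 = 2217.53 + 1914.18 = 4131.71.
Reliability = 4131.71 / 5373.43 = 0.7689.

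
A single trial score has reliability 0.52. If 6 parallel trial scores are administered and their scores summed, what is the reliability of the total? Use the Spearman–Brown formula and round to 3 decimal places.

0.867

ρ_k = kρ / (1 + (k−1)ρ) = 6·0.52 / (1 + 5·0.52) = 3.120 / 3.600 = 0.867.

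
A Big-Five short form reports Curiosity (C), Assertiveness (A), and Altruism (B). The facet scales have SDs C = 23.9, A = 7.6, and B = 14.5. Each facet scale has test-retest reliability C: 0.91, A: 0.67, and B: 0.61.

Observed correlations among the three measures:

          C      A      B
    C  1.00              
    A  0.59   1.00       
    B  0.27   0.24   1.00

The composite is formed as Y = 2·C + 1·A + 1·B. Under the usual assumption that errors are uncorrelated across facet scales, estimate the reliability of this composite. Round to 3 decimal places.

Var(Y) = 2²·23.9² + 7.6² + 14.5² + 2·[2·23.9·7.6·0.59 + 2·23.9·14.5·0.27 + 7.6·14.5·0.24] = 2552.85 + 855.84 = 3408.69.
With uncorrelated errors the cross-covariances are all true-score covariance, so they carry over unchanged; only the diagonal terms shrink to ρᵢσᵢ².
True-score variance = [2²·23.9²·0.91 + 7.6²·0.67 + 14.5²·0.61] + 855.84 = 2246.16 + 855.84 = 3102.
Reliability = 3102 / 3408.69 = 0.910.

0.910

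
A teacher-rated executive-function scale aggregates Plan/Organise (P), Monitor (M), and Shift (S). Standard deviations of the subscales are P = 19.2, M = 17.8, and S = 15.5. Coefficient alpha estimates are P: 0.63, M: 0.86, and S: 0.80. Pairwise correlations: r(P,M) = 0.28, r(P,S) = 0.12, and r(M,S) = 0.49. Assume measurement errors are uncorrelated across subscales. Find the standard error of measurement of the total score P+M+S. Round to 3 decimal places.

15.126

Var(total) = 925.73 + 533.192 = 1458.92.
True-score variance = 696.926 + 533.192 = 1230.12, so reliability = 0.8432.
Error variance = 1458.92 − 1230.12 = 228.804; SEM = √228.804 = 15.126.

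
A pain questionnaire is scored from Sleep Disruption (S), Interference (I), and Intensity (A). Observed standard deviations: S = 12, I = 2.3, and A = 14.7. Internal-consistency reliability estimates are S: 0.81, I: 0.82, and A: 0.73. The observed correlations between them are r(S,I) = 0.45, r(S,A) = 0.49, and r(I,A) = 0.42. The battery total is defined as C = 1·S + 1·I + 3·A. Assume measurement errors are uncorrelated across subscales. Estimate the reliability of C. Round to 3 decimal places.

Var(C) = 12² + 2.3² + 3²·14.7² + 2·[12·2.3·0.45 + 3·12·14.7·0.49 + 3·2.3·14.7·0.42] = 2094.1 + 628.657 = 2722.76.
With uncorrelated errors the cross-covariances are all true-score covariance, so they carry over unchanged; only the diagonal terms shrink to ρᵢσᵢ².
True-score variance = [12²·0.81 + 2.3²·0.82 + 3²·14.7²·0.73] + 628.657 = 1540.69 + 628.657 = 2169.35.
Reliability = 2169.35 / 2722.76 = 0.797.

0.797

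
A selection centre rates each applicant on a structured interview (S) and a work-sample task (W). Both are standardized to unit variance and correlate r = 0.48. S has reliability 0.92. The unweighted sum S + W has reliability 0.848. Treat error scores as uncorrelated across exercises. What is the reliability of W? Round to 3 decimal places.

0.630

Var(S+W) = 2 + 2·0.48 = 2.960.
True-score variance = ρ_S + ρ_W + 2·0.48, so 0.848 = (0.92 + ρ_W + 0.96) / 2.960.
ρ_W = 0.848·2.960 − 0.92 − 0.96 = 0.630.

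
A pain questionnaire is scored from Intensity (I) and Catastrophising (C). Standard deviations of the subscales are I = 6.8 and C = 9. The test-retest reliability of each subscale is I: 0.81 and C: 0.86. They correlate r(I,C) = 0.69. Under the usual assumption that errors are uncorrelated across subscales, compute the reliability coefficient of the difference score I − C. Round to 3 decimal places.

0.530

Var(I−C) = 6.8² + 9² − 2·6.8·9·0.69 = 127.24 − 84.456 = 42.784.
Because errors are independent across components, Cov(Tᵢ,Tⱼ) = Cov(Xᵢ,Xⱼ); the off-diagonal part of the true-score variance is the same as above.
True-score variance = [6.8²·0.81 + 9²·0.86] − 84.456 = 107.114 − 84.456 = 22.6584.
Reliability = 22.6584 / 42.784 = 0.530.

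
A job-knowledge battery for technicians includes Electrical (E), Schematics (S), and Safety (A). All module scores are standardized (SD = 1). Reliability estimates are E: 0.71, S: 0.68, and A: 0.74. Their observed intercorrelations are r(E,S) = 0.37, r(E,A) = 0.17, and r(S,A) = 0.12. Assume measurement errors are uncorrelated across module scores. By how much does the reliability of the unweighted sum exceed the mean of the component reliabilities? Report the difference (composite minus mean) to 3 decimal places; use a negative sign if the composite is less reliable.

0.089

Var(sum) = 3 + 1.32 = 4.32; true-score variance = 2.13 + 1.32 = 3.45; composite reliability = 0.7986.
Mean component reliability = 0.7100.
Difference = 0.7986 − 0.7100 = 0.089.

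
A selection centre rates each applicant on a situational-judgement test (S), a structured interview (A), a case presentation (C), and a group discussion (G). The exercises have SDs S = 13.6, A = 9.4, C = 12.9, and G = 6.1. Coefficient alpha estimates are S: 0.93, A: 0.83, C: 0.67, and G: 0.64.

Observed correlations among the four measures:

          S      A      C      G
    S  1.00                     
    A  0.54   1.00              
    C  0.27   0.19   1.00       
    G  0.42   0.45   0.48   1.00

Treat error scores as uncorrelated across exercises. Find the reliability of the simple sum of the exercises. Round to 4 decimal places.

Var(S+A+C+G) = 13.6² + 9.4² + 12.9² + 6.1² + 2·[13.6·9.4·0.54 + 13.6·12.9·0.27 + 13.6·6.1·0.42 + 9.4·12.9·0.19 + 9.4·6.1·0.45 + 12.9·6.1·0.48] = 476.94 + 475.718 = 952.658.
Under uncorrelated errors the observed covariances equal the true-score covariances, so only the own-variance terms attenuate.
True-score variance = [13.6²·0.93 + 9.4²·0.83 + 12.9²·0.67 + 6.1²·0.64] + 475.718 = 380.661 + 475.718 = 856.379.
Reliability = 856.379 / 952.658 = 0.8989.

0.8989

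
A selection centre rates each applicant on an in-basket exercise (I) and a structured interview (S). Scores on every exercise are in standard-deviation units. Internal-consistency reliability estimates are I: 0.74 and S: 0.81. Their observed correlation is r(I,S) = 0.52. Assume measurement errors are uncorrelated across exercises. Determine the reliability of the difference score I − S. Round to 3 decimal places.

0.531

Var(I−S) = 1 + 1 − 2·0.52 = 2 − 1.04 = 0.96.
Because errors are independent across components, Cov(Tᵢ,Tⱼ) = Cov(Xᵢ,Xⱼ); the off-diagonal part of the true-score variance is the same as above.
True-score variance = [0.74 + 0.81] − 1.04 = 1.55 − 1.04 = 0.51.
Reliability = 0.51 / 0.96 = 0.531.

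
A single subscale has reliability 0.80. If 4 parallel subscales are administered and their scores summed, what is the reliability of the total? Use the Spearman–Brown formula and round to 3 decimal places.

ρ_k = kρ / (1 + (k−1)ρ) = 4·0.80 / (1 + 3·0.80) = 3.200 / 3.400 = 0.941.

0.941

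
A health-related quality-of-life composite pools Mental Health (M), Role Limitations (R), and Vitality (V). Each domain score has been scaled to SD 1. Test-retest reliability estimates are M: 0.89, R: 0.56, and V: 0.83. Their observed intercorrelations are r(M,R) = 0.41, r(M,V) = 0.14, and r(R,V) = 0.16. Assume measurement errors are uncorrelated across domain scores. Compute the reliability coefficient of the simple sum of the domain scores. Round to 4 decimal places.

0.8371

Var(M+R+V) = 3 + 2·[0.41 + 0.14 + 0.16] = 3 + 1.42 = 4.42.
Under uncorrelated errors the observed covariances equal the true-score covariances, so only the own-variance terms attenuate.
True-score variance = [0.89 + 0.56 + 0.83] + 1.42 = 2.28 + 1.42 = 3.7.
Reliability = 3.7 / 4.42 = 0.8371.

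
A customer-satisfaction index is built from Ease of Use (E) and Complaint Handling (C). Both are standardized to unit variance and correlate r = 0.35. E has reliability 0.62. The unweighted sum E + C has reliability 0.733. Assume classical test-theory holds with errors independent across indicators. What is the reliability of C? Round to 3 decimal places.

Var(E+C) = 2 + 2·0.35 = 2.700.
True-score variance = ρ_E + ρ_C + 2·0.35, so 0.733 = (0.62 + ρ_C + 0.70) / 2.700.
ρ_C = 0.733·2.700 − 0.62 − 0.70 = 0.659.

0.659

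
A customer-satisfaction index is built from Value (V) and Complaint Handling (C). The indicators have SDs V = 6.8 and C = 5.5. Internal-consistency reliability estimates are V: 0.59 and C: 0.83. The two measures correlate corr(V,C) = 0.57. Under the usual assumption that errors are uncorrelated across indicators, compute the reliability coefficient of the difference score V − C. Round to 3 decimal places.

Var(V−C) = 6.8² + 5.5² − 2·6.8·5.5·0.57 = 76.49 − 42.636 = 33.854.
With uncorrelated errors the cross-covariances are all true-score covariance, so they carry over unchanged; only the diagonal terms shrink to ρᵢσᵢ².
True-score variance = [6.8²·0.59 + 5.5²·0.83] − 42.636 = 52.3891 − 42.636 = 9.7531.
Reliability = 9.7531 / 33.854 = 0.288.

0.288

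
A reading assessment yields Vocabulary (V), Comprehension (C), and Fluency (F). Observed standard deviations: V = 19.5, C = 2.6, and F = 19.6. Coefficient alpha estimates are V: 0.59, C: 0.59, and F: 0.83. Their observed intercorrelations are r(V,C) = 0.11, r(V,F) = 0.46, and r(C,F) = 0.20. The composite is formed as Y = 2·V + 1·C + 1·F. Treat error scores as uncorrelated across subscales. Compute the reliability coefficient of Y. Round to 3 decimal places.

Var(Y) = 2²·19.5² + 2.6² + 19.6² + 2·[2·19.5·2.6·0.11 + 2·19.5·19.6·0.46 + 2.6·19.6·0.20] = 1911.92 + 745.94 = 2657.86.
With uncorrelated errors the cross-covariances are all true-score covariance, so they carry over unchanged; only the diagonal terms shrink to ρᵢσᵢ².
True-score variance = [2²·19.5²·0.59 + 2.6²·0.59 + 19.6²·0.83] + 745.94 = 1220.23 + 745.94 = 1966.17.
Reliability = 1966.17 / 2657.86 = 0.740.

0.740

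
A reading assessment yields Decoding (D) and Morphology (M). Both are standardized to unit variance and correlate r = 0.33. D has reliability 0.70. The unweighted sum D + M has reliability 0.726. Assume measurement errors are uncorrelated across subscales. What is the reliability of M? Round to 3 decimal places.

0.571

Var(D+M) = 2 + 2·0.33 = 2.660.
True-score variance = ρ_D + ρ_M + 2·0.33, so 0.726 = (0.70 + ρ_M + 0.66) / 2.660.
ρ_M = 0.726·2.660 − 0.70 − 0.66 = 0.571.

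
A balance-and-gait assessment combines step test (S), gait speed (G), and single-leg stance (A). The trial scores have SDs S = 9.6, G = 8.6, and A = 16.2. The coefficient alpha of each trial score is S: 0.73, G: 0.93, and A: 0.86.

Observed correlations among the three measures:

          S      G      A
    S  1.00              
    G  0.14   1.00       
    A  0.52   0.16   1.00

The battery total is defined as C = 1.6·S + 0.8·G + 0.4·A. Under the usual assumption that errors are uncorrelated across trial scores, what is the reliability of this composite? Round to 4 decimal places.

Var(C) = 1.6²·9.6² + 0.8²·8.6² + 0.4²·16.2² + 2·[1.28·9.6·8.6·0.14 + 0.64·9.6·16.2·0.52 + 0.32·8.6·16.2·0.16] = 325.254 + 147.37 = 472.624.
Under uncorrelated errors the observed covariances equal the true-score covariances, so only the own-variance terms attenuate.
True-score variance = [1.6²·9.6²·0.73 + 0.8²·8.6²·0.93 + 0.4²·16.2²·0.86] + 147.37 = 252.361 + 147.37 = 399.731.
Reliability = 399.731 / 472.624 = 0.8458.

0.8458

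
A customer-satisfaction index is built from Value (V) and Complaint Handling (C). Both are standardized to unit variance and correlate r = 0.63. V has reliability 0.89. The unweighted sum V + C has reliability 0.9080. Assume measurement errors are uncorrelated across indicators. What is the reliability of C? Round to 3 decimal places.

0.810

Var(V+C) = 2 + 2·0.63 = 3.260.
True-score variance = ρ_V + ρ_C + 2·0.63, so 0.9080 = (0.89 + ρ_C + 1.26) / 3.260.
ρ_C = 0.9080·3.260 − 0.89 − 1.26 = 0.810.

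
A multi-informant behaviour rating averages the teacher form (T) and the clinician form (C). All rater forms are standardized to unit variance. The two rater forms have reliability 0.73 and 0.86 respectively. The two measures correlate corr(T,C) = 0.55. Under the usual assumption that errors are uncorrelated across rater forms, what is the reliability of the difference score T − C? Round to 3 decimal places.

0.544

Var(T−C) = 1 + 1 − 2·0.55 = 2 − 1.1 = 0.9.
Because errors are independent across components, Cov(Tᵢ,Tⱼ) = Cov(Xᵢ,Xⱼ); the off-diagonal part of the true-score variance is the same as above.
True-score variance = [0.73 + 0.86] − 1.1 = 1.59 − 1.1 = 0.49.
Reliability = 0.49 / 0.9 = 0.544.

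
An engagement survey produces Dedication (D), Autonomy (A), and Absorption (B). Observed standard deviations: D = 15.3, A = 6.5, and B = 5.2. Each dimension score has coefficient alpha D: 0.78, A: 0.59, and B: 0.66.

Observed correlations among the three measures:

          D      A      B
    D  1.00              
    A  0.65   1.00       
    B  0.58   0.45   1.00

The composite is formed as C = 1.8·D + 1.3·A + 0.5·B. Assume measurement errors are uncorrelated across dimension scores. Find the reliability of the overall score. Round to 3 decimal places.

Var(C) = 1.8²·15.3² + 1.3²·6.5² + 0.5²·5.2² + 2·[2.34·15.3·6.5·0.65 + 0.9·15.3·5.2·0.58 + 0.65·6.5·5.2·0.45] = 836.614 + 405.361 = 1241.97.
Under uncorrelated errors the observed covariances equal the true-score covariances, so only the own-variance terms attenuate.
True-score variance = [1.8²·15.3²·0.78 + 1.3²·6.5²·0.59 + 0.5²·5.2²·0.66] + 405.361 = 638.181 + 405.361 = 1043.54.
Reliability = 1043.54 / 1241.97 = 0.840.

0.840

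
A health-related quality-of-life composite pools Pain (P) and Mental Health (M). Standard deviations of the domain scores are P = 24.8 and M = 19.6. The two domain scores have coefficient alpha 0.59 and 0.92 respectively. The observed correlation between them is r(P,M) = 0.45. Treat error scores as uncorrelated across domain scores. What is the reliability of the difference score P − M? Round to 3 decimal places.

0.496

Var(P−M) = 24.8² + 19.6² − 2·24.8·19.6·0.45 = 999.2 − 437.472 = 561.728.
Because errors are independent across components, Cov(Tᵢ,Tⱼ) = Cov(Xᵢ,Xⱼ); the off-diagonal part of the true-score variance is the same as above.
True-score variance = [24.8²·0.59 + 19.6²·0.92] − 437.472 = 716.301 − 437.472 = 278.829.
Reliability = 278.829 / 561.728 = 0.496.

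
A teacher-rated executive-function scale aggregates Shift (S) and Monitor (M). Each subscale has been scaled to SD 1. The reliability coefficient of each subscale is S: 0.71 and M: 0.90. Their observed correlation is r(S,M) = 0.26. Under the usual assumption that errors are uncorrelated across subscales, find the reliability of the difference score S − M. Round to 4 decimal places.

Var(S−M) = 1 + 1 − 2·0.26 = 2 − 0.52 = 1.48.
Under uncorrelated errors the observed covariances equal the true-score covariances, so only the own-variance terms attenuate.
True-score variance = [0.71 + 0.90] − 0.52 = 1.61 − 0.52 = 1.09.
Reliability = 1.09 / 1.48 = 0.7365.

0.7365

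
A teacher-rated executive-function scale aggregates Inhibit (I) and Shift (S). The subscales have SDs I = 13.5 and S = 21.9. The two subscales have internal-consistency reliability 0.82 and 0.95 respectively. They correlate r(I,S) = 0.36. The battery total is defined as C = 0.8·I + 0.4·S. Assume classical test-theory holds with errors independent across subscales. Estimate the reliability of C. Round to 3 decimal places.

Var(C) = 0.8²·13.5² + 0.4²·21.9² + 2·[0.32·13.5·21.9·0.36] = 193.378 + 68.1178 = 261.495.
With uncorrelated errors the cross-covariances are all true-score covariance, so they carry over unchanged; only the diagonal terms shrink to ρᵢσᵢ².
True-score variance = [0.8²·13.5²·0.82 + 0.4²·21.9²·0.95] + 68.1178 = 168.546 + 68.1178 = 236.663.
Reliability = 236.663 / 261.495 = 0.905.

0.905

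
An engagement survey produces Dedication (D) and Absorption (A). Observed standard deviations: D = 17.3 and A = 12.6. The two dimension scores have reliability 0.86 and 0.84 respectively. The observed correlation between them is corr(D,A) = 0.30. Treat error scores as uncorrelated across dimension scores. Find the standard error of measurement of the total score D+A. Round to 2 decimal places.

Var(total) = 458.05 + 130.788 = 588.838.
True-score variance = 390.748 + 130.788 = 521.536, so reliability = 0.8857.
Error variance = 588.838 − 521.536 = 67.3022; SEM = √67.3022 = 8.20.

8.20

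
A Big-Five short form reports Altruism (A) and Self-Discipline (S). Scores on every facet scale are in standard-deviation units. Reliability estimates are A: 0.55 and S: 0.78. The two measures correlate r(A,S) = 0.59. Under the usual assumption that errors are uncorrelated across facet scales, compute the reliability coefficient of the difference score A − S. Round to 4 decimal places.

0.1829

Var(A−S) = 1 + 1 − 2·0.59 = 2 − 1.18 = 0.82.
With uncorrelated errors the cross-covariances are all true-score covariance, so they carry over unchanged; only the diagonal terms shrink to ρᵢσᵢ².
True-score variance = [0.55 + 0.78] − 1.18 = 1.33 − 1.18 = 0.15.
Reliability = 0.15 / 0.82 = 0.1829.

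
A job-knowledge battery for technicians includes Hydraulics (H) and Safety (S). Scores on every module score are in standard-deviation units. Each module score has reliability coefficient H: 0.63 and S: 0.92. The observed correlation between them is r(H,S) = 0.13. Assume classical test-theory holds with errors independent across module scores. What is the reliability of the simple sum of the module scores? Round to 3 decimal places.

0.801

Var(H+S) = 2 + 2·[0.13] = 2 + 0.26 = 2.26.
Under uncorrelated errors the observed covariances equal the true-score covariances, so only the own-variance terms attenuate.
True-score variance = [0.63 + 0.92] + 0.26 = 1.55 + 0.26 = 1.81.
Reliability = 1.81 / 2.26 = 0.801.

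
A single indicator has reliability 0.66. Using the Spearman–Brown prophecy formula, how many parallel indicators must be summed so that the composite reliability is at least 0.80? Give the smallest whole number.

k ≥ ρ*(1−ρ₁)/(ρ₁(1−ρ*)) = 0.80·0.34 / (0.66·0.20) = 2.061.
Smallest integer k = 3.

3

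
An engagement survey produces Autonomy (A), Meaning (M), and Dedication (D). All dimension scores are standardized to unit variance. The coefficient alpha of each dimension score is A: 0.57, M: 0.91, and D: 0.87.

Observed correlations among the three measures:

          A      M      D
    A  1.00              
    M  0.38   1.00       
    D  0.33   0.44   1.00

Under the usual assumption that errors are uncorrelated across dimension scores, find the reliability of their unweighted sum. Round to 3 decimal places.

0.877

Var(A+M+D) = 3 + 2·[0.38 + 0.33 + 0.44] = 3 + 2.3 = 5.3.
Under uncorrelated errors the observed covariances equal the true-score covariances, so only the own-variance terms attenuate.
True-score variance = [0.57 + 0.91 + 0.87] + 2.3 = 2.35 + 2.3 = 4.65.
Reliability = 4.65 / 5.3 = 0.877.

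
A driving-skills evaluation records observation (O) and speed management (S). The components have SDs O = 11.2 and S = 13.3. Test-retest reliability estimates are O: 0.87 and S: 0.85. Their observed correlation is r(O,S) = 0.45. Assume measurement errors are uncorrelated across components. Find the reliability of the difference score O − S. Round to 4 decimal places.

Var(O−S) = 11.2² + 13.3² − 2·11.2·13.3·0.45 = 302.33 − 134.064 = 168.266.
Under uncorrelated errors the observed covariances equal the true-score covariances, so only the own-variance terms attenuate.
True-score variance = [11.2²·0.87 + 13.3²·0.85] − 134.064 = 259.489 − 134.064 = 125.425.
Reliability = 125.425 / 168.266 = 0.7454.

0.7454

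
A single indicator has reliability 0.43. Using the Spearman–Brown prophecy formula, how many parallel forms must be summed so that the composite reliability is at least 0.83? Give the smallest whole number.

k ≥ ρ*(1−ρ₁)/(ρ₁(1−ρ*)) = 0.83·0.57 / (0.43·0.17) = 6.472.
Smallest integer k = 7.

7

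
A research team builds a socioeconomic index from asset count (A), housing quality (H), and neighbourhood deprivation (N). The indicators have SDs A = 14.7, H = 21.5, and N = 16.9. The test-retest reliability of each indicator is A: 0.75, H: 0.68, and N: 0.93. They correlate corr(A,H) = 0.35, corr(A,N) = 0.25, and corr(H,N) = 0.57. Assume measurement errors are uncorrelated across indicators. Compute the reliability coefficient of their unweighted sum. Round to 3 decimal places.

0.871

Var(A+H+N) = 14.7² + 21.5² + 16.9² + 2·[14.7·21.5·0.35 + 14.7·16.9·0.25 + 21.5·16.9·0.57] = 963.95 + 759.669 = 1723.62.
Because errors are independent across components, Cov(Tᵢ,Tⱼ) = Cov(Xᵢ,Xⱼ); the off-diagonal part of the true-score variance is the same as above.
True-score variance = [14.7²·0.75 + 21.5²·0.68 + 16.9²·0.93] + 759.669 = 742.015 + 759.669 = 1501.68.
Reliability = 1501.68 / 1723.62 = 0.871.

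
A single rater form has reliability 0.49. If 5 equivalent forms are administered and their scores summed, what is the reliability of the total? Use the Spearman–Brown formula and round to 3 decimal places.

ρ_k = kρ / (1 + (k−1)ρ) = 5·0.49 / (1 + 4·0.49) = 2.450 / 2.960 = 0.828.

0.828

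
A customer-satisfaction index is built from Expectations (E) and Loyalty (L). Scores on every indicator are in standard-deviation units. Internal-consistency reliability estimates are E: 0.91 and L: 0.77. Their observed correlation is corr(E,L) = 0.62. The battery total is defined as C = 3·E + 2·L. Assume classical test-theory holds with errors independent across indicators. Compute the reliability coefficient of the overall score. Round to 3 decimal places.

0.915

Var(C) = 3² + 2² + 2·[6·0.62] = 13 + 7.44 = 20.44.
With uncorrelated errors the cross-covariances are all true-score covariance, so they carry over unchanged; only the diagonal terms shrink to ρᵢσᵢ².
True-score variance = [3²·0.91 + 2²·0.77] + 7.44 = 11.27 + 7.44 = 18.71.
Reliability = 18.71 / 20.44 = 0.915.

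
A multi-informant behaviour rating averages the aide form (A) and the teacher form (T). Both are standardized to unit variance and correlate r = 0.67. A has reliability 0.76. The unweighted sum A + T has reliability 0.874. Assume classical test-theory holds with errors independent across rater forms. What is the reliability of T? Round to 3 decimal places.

0.819

Var(A+T) = 2 + 2·0.67 = 3.340.
True-score variance = ρ_A + ρ_T + 2·0.67, so 0.874 = (0.76 + ρ_T + 1.34) / 3.340.
ρ_T = 0.874·3.340 − 0.76 − 1.34 = 0.819.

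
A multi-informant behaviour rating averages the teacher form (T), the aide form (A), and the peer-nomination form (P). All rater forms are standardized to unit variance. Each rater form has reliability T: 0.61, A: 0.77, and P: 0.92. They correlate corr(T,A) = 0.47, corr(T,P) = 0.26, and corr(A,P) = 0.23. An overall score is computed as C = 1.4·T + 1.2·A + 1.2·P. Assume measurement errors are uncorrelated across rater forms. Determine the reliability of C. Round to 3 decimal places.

0.848

Var(C) = 1.4² + 1.2² + 1.2² + 2·[1.68·0.47 + 1.68·0.26 + 1.44·0.23] = 4.84 + 3.1152 = 7.9552.
Under uncorrelated errors the observed covariances equal the true-score covariances, so only the own-variance terms attenuate.
True-score variance = [1.4²·0.61 + 1.2²·0.77 + 1.2²·0.92] + 3.1152 = 3.6292 + 3.1152 = 6.7444.
Reliability = 6.7444 / 7.9552 = 0.848.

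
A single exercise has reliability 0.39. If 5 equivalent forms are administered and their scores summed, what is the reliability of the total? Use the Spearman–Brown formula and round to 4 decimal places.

ρ_k = kρ / (1 + (k−1)ρ) = 5·0.39 / (1 + 4·0.39) = 1.950 / 2.560 = 0.7617.

0.7617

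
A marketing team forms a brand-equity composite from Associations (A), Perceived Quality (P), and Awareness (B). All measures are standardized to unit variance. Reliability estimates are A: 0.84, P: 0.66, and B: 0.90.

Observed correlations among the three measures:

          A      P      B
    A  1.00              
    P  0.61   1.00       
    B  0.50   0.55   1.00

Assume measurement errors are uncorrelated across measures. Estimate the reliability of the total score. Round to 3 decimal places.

0.905

Var(A+P+B) = 3 + 2·[0.61 + 0.50 + 0.55] = 3 + 3.32 = 6.32.
With uncorrelated errors the cross-covariances are all true-score covariance, so they carry over unchanged; only the diagonal terms shrink to ρᵢσᵢ².
True-score variance = [0.84 + 0.66 + 0.90] + 3.32 = 2.4 + 3.32 = 5.72.
Reliability = 5.72 / 6.32 = 0.905.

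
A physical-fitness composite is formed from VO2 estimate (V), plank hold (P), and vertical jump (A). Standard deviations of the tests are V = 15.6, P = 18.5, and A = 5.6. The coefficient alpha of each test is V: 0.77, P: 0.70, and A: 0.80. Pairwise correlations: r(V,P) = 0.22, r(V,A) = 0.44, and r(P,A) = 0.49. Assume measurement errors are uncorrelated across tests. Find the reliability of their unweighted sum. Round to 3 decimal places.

0.821

Var(V+P+A) = 15.6² + 18.5² + 5.6² + 2·[15.6·18.5·0.22 + 15.6·5.6·0.44 + 18.5·5.6·0.49] = 616.97 + 305.389 = 922.359.
Because errors are independent across components, Cov(Tᵢ,Tⱼ) = Cov(Xᵢ,Xⱼ); the off-diagonal part of the true-score variance is the same as above.
True-score variance = [15.6²·0.77 + 18.5²·0.70 + 5.6²·0.80] + 305.389 = 452.05 + 305.389 = 757.439.
Reliability = 757.439 / 922.359 = 0.821.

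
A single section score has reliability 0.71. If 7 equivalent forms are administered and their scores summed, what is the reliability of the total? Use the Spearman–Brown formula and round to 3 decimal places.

0.945

ρ_k = kρ / (1 + (k−1)ρ) = 7·0.71 / (1 + 6·0.71) = 4.970 / 5.260 = 0.945.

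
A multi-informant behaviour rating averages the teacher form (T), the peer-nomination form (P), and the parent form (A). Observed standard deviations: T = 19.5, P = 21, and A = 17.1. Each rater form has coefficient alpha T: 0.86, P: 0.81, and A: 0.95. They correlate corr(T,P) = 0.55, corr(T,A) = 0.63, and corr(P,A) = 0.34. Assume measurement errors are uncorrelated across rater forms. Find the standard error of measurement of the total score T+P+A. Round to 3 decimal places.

12.314

Var(total) = 1113.66 + 1114.79 = 2228.45.
True-score variance = 962.014 + 1114.79 = 2076.8, so reliability = 0.9320.
Error variance = 2228.45 − 2076.8 = 151.646; SEM = √151.646 = 12.314.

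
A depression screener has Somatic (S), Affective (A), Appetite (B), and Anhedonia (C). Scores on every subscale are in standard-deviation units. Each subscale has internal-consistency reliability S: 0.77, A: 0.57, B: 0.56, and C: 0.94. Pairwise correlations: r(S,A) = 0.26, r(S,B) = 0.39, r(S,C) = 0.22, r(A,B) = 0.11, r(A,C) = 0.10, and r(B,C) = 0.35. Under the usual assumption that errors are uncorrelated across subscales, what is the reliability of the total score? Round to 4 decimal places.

Var(S+A+B+C) = 4 + 2·[0.26 + 0.39 + 0.22 + 0.11 + 0.10 + 0.35] = 4 + 2.86 = 6.86.
Because errors are independent across components, Cov(Tᵢ,Tⱼ) = Cov(Xᵢ,Xⱼ); the off-diagonal part of the true-score variance is the same as above.
True-score variance = [0.77 + 0.57 + 0.56 + 0.94] + 2.86 = 2.84 + 2.86 = 5.7.
Reliability = 5.7 / 6.86 = 0.8309.

0.8309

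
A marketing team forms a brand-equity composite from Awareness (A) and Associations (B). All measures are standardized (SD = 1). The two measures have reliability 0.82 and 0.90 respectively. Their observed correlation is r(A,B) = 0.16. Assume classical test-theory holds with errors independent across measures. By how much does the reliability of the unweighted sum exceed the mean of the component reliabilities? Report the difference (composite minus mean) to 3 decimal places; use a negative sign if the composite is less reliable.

Var(sum) = 2 + 0.32 = 2.32; true-score variance = 1.72 + 0.32 = 2.04; composite reliability = 0.8793.
Mean component reliability = 0.8600.
Difference = 0.8793 − 0.8600 = 0.019.

0.019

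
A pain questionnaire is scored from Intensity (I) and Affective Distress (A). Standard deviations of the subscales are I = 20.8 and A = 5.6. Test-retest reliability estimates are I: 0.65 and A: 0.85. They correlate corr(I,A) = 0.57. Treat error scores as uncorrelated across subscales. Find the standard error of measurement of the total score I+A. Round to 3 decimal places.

Var(total) = 464 + 132.787 = 596.787.
True-score variance = 307.872 + 132.787 = 440.659, so reliability = 0.7384.
Error variance = 596.787 − 440.659 = 156.128; SEM = √156.128 = 12.495.

12.495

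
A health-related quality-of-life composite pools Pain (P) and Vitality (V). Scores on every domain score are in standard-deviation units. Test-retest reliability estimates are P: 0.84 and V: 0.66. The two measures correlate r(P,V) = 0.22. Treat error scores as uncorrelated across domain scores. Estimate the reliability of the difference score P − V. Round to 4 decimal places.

Var(P−V) = 1 + 1 − 2·0.22 = 2 − 0.44 = 1.56.
Under uncorrelated errors the observed covariances equal the true-score covariances, so only the own-variance terms attenuate.
True-score variance = [0.84 + 0.66] − 0.44 = 1.5 − 0.44 = 1.06.
Reliability = 1.06 / 1.56 = 0.6795.

0.6795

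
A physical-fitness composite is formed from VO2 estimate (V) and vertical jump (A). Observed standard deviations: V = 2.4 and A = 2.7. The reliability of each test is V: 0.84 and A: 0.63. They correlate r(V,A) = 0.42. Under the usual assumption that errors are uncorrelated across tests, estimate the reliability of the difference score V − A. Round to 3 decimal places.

Var(V−A) = 2.4² + 2.7² − 2·2.4·2.7·0.42 = 13.05 − 5.4432 = 7.6068.
Because errors are independent across components, Cov(Tᵢ,Tⱼ) = Cov(Xᵢ,Xⱼ); the off-diagonal part of the true-score variance is the same as above.
True-score variance = [2.4²·0.84 + 2.7²·0.63] − 5.4432 = 9.4311 − 5.4432 = 3.9879.
Reliability = 3.9879 / 7.6068 = 0.524.

0.524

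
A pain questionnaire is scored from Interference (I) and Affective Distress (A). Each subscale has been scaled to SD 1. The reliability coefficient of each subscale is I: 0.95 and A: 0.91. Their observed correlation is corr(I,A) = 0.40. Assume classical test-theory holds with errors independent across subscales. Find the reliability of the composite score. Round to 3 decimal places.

0.950

Var(I+A) = 2 + 2·[0.40] = 2 + 0.8 = 2.8.
Because errors are independent across components, Cov(Tᵢ,Tⱼ) = Cov(Xᵢ,Xⱼ); the off-diagonal part of the true-score variance is the same as above.
True-score variance = [0.95 + 0.91] + 0.8 = 1.86 + 0.8 = 2.66.
Reliability = 2.66 / 2.8 = 0.950.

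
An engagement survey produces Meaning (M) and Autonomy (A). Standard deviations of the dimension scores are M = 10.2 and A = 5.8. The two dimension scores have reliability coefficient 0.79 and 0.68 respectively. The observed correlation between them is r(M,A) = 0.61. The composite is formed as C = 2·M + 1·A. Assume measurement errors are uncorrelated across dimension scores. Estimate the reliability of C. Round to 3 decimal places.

0.835

Var(C) = 2²·10.2² + 5.8² + 2·[2·10.2·5.8·0.61] = 449.8 + 144.35 = 594.15.
Because errors are independent across components, Cov(Tᵢ,Tⱼ) = Cov(Xᵢ,Xⱼ); the off-diagonal part of the true-score variance is the same as above.
True-score variance = [2²·10.2²·0.79 + 5.8²·0.68] + 144.35 = 351.642 + 144.35 = 495.992.
Reliability = 495.992 / 594.15 = 0.835.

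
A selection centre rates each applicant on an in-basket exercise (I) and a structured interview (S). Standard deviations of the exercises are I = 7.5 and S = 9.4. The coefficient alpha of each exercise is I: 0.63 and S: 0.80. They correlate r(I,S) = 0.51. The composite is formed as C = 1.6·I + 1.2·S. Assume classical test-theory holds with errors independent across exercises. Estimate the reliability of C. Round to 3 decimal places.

Var(C) = 1.6²·7.5² + 1.2²·9.4² + 2·[1.92·7.5·9.4·0.51] = 271.238 + 138.067 = 409.306.
Under uncorrelated errors the observed covariances equal the true-score covariances, so only the own-variance terms attenuate.
True-score variance = [1.6²·7.5²·0.63 + 1.2²·9.4²·0.80] + 138.067 = 192.511 + 138.067 = 330.578.
Reliability = 330.578 / 409.306 = 0.808.

0.808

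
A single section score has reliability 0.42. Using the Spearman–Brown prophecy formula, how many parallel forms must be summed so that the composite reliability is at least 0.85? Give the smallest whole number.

k ≥ ρ*(1−ρ₁)/(ρ₁(1−ρ*)) = 0.85·0.58 / (0.42·0.15) = 7.825.
Smallest integer k = 8.

8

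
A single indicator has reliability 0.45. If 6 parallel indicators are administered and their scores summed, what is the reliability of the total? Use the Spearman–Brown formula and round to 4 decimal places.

ρ_k = kρ / (1 + (k−1)ρ) = 6·0.45 / (1 + 5·0.45) = 2.700 / 3.250 = 0.8308.

0.8308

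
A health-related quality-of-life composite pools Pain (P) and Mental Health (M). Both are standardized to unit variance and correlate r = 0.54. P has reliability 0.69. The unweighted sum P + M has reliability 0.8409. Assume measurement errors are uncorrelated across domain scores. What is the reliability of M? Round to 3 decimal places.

0.820

Var(P+M) = 2 + 2·0.54 = 3.080.
True-score variance = ρ_P + ρ_M + 2·0.54, so 0.8409 = (0.69 + ρ_M + 1.08) / 3.080.
ρ_M = 0.8409·3.080 − 0.69 − 1.08 = 0.820.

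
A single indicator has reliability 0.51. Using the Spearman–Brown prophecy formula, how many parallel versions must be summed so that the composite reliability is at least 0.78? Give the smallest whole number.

4

k ≥ ρ*(1−ρ₁)/(ρ₁(1−ρ*)) = 0.78·0.49 / (0.51·0.22) = 3.406.
Smallest integer k = 4.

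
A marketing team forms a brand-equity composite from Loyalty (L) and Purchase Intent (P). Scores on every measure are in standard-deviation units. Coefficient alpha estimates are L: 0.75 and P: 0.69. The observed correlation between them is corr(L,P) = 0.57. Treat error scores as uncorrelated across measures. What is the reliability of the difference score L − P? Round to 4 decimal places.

Var(L−P) = 1 + 1 − 2·0.57 = 2 − 1.14 = 0.86.
Because errors are independent across components, Cov(Tᵢ,Tⱼ) = Cov(Xᵢ,Xⱼ); the off-diagonal part of the true-score variance is the same as above.
True-score variance = [0.75 + 0.69] − 1.14 = 1.44 − 1.14 = 0.3.
Reliability = 0.3 / 0.86 = 0.3488.

0.3488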